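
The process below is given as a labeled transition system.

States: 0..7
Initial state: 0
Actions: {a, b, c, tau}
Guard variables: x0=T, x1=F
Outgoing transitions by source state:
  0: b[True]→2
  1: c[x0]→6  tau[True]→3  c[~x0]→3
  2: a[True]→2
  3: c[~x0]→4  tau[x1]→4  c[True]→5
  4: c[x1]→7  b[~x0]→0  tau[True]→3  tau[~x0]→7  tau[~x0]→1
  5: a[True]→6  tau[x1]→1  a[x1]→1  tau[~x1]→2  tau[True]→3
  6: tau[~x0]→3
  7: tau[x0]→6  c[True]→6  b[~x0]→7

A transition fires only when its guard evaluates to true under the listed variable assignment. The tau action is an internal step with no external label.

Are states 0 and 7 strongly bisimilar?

Answer: NOT BISIMILAR

Trace:
Bisimulation quotient by refinement:
  π0 = {{0,1,2,3,4,5,6,7}}
  π1 = {{0},{1,7},{2},{3},{4},{5},{6}}
  π2 = {{0},{1},{2},{3},{4},{5},{6},{7}}
stable after 3 split(s): 8 block(s)
0∈{0}, 7∈{7}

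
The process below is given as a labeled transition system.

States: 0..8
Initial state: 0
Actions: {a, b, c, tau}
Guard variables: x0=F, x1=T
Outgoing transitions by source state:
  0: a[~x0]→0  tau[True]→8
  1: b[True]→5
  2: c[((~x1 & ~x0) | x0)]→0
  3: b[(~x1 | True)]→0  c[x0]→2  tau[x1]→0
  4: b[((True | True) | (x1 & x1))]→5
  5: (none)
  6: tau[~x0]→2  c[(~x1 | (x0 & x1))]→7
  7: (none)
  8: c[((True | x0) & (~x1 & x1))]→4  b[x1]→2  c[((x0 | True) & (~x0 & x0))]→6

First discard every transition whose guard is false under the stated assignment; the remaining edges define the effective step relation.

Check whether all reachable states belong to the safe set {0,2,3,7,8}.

Answer: INVARIANT HOLDS

Trace:
Allowed set {0,2,3,7,8}
R = {0,2,8}
  0: ✓
  2: ✓
  8: ✓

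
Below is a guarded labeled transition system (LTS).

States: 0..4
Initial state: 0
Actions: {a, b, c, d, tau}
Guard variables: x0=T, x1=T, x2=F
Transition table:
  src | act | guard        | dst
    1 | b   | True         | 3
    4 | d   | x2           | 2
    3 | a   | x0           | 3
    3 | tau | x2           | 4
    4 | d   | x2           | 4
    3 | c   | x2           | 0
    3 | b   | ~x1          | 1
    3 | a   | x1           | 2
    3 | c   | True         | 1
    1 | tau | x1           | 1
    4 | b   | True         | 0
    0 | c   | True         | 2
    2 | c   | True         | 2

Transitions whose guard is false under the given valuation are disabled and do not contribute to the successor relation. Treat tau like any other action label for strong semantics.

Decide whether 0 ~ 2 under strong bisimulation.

Refine partition for ~:
  round 0: {{0,1,2,3,4}}
  round 1: {{0,2},{1},{3},{4}}
4 equivalence class(es) (converged in 2)
0∈{0,2}, 2∈{0,2}

Answer: BISIMILAR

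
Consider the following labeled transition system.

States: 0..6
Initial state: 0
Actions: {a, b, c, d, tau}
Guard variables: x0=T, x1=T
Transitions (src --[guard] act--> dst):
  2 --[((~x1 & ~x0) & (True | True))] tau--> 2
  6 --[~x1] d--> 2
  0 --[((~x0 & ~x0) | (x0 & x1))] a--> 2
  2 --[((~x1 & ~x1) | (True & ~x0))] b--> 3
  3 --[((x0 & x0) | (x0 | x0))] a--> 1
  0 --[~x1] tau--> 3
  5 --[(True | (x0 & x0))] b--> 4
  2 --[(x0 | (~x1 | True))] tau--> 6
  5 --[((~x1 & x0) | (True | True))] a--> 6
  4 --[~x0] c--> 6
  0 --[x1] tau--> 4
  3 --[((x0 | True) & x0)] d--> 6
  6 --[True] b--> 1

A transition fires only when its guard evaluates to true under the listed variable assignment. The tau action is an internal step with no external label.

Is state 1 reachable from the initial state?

Guard filter leaves 8 enabled edge(s).
L0 = {0}
L1 = {2,4}  total {0,2,4}
L2 = {6}  total {0,2,4,6}
L3 = {1}  total {0,1,2,4,6}
Reach set: {0,1,2,4,6}
witness 1: a·tau·b

Answer: REACHABLE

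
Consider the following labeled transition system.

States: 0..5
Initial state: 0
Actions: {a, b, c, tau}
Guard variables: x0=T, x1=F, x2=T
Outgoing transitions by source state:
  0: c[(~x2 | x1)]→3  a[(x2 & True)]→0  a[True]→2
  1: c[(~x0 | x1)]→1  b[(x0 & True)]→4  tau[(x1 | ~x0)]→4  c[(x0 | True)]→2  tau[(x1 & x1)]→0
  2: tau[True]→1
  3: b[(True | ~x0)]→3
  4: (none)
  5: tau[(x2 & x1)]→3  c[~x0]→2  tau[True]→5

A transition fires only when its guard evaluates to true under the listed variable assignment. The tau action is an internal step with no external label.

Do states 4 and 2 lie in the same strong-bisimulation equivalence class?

Answer: NOT BISIMILAR

Trace:
Compute ~ classes (split until stable):
  round 0: {{0,1,2,3,4,5}}
  round 1: {{0},{1},{2,5},{3},{4}}
  round 2: {{0},{1},{2},{3},{4},{5}}
stable after 3 split(s): 6 block(s)
4∈{4}, 2∈{2}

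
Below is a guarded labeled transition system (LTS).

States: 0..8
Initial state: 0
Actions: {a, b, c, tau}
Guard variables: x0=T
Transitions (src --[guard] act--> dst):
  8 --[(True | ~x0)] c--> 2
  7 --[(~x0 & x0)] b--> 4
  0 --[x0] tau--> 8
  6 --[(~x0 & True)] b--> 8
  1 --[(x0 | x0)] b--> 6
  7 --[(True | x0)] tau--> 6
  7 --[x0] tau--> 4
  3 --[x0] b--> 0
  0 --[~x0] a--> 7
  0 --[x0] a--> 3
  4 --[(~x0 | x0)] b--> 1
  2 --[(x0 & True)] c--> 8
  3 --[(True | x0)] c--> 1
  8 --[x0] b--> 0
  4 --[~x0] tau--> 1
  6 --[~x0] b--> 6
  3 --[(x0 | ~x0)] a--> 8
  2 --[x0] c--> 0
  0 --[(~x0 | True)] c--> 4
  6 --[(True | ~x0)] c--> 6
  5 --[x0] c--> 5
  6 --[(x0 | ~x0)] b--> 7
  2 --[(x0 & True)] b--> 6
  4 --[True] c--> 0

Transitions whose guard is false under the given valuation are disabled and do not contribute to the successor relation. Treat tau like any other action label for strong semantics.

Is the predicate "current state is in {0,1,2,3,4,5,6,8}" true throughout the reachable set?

Answer: INVARIANT VIOLATED at state 7

Analysis:
Safe = {0,1,2,3,4,5,6,8}
Reachable = {0,1,2,3,4,6,7,8}
  0: ✓
  1: ✓
  2: ✓
  3: ✓
  4: ✓
  6: ✓
  7: VIOLATES
  8: ✓
witness against invariant: tau·c·b·b → 7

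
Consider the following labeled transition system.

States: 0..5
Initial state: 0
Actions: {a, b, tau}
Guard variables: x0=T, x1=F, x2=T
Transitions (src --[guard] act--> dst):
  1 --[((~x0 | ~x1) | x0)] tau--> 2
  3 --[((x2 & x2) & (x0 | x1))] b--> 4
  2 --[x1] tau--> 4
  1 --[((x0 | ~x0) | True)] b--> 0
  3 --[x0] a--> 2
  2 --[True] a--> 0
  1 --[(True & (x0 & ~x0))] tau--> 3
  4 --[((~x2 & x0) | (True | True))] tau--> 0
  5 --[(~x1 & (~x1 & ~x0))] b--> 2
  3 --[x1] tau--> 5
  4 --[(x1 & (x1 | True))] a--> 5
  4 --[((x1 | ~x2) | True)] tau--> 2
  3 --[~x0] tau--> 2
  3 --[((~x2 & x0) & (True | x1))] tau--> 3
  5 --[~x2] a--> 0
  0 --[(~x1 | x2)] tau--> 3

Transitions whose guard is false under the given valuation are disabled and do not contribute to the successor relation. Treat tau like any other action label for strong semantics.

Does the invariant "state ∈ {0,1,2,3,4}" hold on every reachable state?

Allowed set {0,1,2,3,4}
Reach set: {0,2,3,4}
  0: safe
  2: safe
  3: safe
  4: safe

Answer: INVARIANT HOLDS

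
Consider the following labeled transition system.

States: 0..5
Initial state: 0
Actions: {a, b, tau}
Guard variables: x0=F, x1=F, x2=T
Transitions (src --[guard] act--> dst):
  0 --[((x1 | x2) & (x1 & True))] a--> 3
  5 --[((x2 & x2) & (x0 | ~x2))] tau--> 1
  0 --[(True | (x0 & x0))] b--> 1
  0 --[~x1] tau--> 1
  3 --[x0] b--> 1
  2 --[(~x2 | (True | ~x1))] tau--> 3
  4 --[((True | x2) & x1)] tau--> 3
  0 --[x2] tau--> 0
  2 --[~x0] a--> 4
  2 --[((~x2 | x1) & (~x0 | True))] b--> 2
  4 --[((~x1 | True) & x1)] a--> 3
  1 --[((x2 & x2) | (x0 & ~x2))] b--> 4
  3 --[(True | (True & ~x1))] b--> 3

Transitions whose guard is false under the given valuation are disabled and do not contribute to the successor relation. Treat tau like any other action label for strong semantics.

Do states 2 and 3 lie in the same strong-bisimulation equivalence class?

Bisimulation quotient by refinement:
  π0 = {{0,1,2,3,4,5}}
  π1 = {{0},{1,3},{2},{4,5}}
  π2 = {{0},{1},{2},{3},{4,5}}
Fixed point at round 3; 5 class(es).
class of 2: {2}; class of 3: {3}

Answer: NOT BISIMILAR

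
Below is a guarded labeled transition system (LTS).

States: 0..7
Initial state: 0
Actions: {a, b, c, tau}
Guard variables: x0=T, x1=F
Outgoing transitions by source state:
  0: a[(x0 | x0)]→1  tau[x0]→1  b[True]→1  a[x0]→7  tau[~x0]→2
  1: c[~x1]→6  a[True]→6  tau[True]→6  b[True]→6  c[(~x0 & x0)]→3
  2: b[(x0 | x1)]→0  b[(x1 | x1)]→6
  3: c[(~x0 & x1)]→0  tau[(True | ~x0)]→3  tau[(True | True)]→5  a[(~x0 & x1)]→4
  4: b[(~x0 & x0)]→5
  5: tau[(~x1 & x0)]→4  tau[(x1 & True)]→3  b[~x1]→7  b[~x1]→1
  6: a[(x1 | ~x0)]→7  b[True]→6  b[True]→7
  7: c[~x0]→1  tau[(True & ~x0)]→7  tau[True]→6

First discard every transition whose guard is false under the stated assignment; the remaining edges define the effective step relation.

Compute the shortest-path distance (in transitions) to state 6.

BFS to 6:
  L0 = {0}
  L1 = {1,7}
  L2 = {6}
first hit 6 at d=2 via a·a

Answer: 2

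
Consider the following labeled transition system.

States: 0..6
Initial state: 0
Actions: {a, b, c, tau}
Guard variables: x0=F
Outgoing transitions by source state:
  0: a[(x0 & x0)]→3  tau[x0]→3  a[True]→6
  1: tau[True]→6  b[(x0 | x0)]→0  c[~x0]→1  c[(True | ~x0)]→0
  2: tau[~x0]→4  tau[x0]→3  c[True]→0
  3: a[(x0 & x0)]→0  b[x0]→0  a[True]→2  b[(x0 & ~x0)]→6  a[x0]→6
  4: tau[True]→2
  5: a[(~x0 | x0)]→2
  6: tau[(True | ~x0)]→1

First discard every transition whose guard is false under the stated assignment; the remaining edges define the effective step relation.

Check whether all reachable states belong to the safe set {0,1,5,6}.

Safe = {0,1,5,6}
Reach set: {0,1,6}
  0: safe
  1: safe
  6: safe

Answer: INVARIANT HOLDS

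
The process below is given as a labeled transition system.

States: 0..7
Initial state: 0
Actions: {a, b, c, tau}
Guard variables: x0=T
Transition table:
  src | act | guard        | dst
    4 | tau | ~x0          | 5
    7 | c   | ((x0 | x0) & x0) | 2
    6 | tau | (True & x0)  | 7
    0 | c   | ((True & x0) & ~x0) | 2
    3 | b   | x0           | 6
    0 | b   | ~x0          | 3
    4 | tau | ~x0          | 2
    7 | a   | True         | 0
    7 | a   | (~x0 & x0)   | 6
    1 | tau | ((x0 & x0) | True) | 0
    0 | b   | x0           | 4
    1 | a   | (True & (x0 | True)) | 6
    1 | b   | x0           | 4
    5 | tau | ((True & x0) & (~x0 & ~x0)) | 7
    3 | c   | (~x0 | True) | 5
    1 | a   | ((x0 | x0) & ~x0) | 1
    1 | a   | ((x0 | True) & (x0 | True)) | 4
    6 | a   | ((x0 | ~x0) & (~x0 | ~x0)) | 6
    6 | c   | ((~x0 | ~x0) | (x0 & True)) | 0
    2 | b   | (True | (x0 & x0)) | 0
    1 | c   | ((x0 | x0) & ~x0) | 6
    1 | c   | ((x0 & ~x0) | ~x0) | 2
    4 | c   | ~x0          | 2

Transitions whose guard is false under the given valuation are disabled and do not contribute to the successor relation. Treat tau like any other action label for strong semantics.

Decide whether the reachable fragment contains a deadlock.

R = {0,4}
  0: b→4  [deg 1]
  4: ∅  [no exit]
witness 4: b

Answer: DEADLOCK at state 4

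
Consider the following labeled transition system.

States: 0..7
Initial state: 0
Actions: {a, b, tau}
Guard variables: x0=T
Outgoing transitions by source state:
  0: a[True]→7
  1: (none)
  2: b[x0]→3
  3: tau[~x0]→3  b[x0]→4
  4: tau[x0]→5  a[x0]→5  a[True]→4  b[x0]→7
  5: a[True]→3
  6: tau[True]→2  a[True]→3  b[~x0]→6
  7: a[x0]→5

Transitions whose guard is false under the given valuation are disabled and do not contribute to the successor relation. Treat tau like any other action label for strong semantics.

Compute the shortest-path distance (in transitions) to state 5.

Layered search for 5:
  Layer 0: {0}
  Layer 1: {7}
  Layer 2: {5}
first hit 5 at d=2 via a·a

Answer: 2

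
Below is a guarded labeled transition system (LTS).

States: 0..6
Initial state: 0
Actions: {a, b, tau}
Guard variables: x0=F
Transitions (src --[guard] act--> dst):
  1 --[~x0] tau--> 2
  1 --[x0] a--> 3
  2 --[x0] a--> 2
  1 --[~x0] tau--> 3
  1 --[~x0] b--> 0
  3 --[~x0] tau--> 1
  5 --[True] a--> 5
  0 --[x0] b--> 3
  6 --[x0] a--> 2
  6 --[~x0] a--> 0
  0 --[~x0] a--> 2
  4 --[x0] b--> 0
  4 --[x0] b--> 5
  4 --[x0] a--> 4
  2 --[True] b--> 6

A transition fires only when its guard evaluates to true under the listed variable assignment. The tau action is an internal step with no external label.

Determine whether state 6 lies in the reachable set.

Answer: REACHABLE

Analysis:
8 transition(s) survive guard evaluation.
L0 = {0}
L1 = {2}  now seen {0,2}
L2 = {6}  now seen {0,2,6}
Reach set: {0,2,6}
Path to 6: a·b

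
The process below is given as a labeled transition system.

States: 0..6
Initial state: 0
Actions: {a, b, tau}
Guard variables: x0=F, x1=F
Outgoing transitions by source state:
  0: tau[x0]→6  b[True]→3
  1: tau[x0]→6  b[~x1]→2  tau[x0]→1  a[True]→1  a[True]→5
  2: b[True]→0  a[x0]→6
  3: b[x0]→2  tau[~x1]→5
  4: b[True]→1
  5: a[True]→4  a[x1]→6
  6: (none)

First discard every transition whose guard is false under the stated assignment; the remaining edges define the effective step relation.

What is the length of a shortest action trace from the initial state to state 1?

Answer: 4

Trace:
Breadth-first toward 1:
  Layer 0: {0}
  Layer 1: {3}
  Layer 2: {5}
  Layer 3: {4}
  Layer 4: {1}
1 enters at depth 4; path b·tau·a·b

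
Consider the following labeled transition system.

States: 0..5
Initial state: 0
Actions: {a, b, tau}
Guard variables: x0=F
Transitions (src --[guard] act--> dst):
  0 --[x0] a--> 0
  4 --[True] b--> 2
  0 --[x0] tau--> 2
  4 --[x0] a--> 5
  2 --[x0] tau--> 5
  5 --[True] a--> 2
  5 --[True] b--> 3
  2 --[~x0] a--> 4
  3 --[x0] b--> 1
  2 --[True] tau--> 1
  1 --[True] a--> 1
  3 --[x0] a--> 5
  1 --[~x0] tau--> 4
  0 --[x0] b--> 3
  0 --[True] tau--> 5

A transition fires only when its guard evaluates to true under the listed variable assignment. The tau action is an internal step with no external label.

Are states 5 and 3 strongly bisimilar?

Answer: NOT BISIMILAR

Trace:
Bisimulation quotient by refinement:
  π0 = {{0,1,2,3,4,5}}
  π1 = {{0},{1,2},{3},{4},{5}}
  π2 = {{0},{1},{2},{3},{4},{5}}
6 equivalence class(es) (converged in 3)
5∈{5}, 3∈{3}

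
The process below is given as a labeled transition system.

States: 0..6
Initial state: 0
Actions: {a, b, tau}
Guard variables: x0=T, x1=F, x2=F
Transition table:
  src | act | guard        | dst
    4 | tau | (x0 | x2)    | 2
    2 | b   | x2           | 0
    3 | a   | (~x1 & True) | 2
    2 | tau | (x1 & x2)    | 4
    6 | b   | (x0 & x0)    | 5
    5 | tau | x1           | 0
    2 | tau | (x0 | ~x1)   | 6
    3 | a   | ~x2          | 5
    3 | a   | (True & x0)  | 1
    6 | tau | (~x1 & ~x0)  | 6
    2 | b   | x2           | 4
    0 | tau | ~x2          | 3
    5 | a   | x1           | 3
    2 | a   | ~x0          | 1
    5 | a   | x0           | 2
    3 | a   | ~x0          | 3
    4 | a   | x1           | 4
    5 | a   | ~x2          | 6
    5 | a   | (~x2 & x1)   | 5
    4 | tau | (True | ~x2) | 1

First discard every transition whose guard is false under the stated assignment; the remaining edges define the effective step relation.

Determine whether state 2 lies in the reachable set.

After dropping false guards: 10 live edges.
L0 = {0}
L1 = {3}  cumulative {0,3}
L2 = {1,2,5}  cumulative {0,1,2,3,5}
L3 = {6}  cumulative {0,1,2,3,5,6}
Reachable = {0,1,2,3,5,6}
Path to 2: tau·a

Answer: REACHABLE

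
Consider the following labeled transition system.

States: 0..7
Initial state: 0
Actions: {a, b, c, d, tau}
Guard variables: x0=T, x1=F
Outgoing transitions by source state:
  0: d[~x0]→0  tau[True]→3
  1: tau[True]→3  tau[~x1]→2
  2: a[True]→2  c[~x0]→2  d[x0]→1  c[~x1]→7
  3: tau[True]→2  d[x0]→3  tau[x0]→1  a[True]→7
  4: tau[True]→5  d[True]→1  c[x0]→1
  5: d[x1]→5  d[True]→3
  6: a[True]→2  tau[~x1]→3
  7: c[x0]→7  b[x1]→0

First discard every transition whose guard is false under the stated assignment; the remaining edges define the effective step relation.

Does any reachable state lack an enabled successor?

Reach set: {0,1,2,3,7}
  0: tau→3  [deg 1]
  1: tau→2  tau→3  [deg 2]
  2: a→2  c→7  d→1  [deg 3]
  3: a→7  d→3  tau→1  tau→2  [deg 4]
  7: c→7  [deg 1]

Answer: DEADLOCK-FREE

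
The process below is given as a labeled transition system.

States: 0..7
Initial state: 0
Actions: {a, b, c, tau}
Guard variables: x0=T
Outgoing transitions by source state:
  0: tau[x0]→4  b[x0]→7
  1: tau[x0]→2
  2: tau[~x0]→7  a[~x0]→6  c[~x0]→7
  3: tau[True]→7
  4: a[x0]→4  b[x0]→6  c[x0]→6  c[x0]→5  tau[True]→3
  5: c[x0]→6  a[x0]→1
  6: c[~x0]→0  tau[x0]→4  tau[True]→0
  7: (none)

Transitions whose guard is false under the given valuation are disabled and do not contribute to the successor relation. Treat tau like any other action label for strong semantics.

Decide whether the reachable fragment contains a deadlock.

Reach set: {0,1,2,3,4,5,6,7}
  0: b→7  tau→4  [deg 2]
  1: tau→2  [deg 1]
  2: ∅  [no exit]
  3: tau→7  [deg 1]
  4: a→4  b→6  c→5  c→6  tau→3  [deg 5]
  5: a→1  c→6  [deg 2]
  6: tau→0  tau→4  [deg 2]
  7: ∅  [no exit]
Path to 2: tau·c·a·tau

Answer: DEADLOCK at state 2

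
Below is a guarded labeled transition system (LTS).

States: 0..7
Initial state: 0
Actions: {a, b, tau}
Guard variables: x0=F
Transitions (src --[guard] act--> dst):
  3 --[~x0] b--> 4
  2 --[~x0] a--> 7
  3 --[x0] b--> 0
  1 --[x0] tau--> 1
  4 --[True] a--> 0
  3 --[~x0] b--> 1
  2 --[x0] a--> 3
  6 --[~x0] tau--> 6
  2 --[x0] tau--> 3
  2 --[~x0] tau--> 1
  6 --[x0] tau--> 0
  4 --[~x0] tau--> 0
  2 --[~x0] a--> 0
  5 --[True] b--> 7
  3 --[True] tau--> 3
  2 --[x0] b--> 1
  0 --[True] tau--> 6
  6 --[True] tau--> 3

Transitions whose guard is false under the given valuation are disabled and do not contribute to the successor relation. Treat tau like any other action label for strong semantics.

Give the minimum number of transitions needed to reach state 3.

Answer: 2

Trace:
BFS to 3:
  depth 0: {0}
  depth 1: {6}
  depth 2: {3}
first hit 3 at d=2 via tau·tau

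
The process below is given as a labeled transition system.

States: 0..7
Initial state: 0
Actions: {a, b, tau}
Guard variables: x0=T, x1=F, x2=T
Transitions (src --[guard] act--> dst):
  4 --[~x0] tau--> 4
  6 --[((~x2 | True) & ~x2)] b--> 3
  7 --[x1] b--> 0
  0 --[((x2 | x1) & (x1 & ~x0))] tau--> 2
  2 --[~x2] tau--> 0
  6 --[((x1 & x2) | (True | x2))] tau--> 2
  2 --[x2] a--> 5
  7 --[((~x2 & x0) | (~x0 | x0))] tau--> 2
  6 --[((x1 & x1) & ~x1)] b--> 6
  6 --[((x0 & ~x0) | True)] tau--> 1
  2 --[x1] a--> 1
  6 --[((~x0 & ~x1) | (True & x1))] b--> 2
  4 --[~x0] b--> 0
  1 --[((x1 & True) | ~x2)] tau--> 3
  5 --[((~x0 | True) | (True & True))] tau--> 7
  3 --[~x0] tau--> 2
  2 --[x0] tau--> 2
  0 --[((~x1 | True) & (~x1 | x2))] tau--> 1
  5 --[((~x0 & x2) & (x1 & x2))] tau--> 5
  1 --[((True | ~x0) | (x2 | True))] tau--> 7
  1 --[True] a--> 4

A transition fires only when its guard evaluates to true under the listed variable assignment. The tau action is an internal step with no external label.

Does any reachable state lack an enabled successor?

Answer: DEADLOCK at state 4

Analysis:
Reachable = {0,1,2,4,5,7}
  0: tau→1  [1 out]
  1: a→4  tau→7  [2 out]
  2: a→5  tau→2  [2 out]
  4: ∅  [no exit]
  5: tau→7  [1 out]
  7: tau→2  [1 out]
witness 4: tau·a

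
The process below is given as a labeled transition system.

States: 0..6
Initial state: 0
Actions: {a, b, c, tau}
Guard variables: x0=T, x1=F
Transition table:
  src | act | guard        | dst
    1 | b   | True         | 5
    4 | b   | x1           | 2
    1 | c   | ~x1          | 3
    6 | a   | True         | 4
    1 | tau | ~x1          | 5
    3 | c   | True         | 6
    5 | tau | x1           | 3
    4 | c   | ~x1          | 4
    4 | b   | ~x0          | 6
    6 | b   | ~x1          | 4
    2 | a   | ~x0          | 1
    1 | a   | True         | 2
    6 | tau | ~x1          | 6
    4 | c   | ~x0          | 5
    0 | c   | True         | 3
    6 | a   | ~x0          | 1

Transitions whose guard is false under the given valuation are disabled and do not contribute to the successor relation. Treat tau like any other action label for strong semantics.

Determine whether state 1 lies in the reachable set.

10 transition(s) survive guard evaluation.
depth 0: {0}
depth 1: {3}  now seen {0,3}
depth 2: {6}  now seen {0,3,6}
depth 3: {4}  now seen {0,3,4,6}
R = {0,3,4,6}

Answer: UNREACHABLE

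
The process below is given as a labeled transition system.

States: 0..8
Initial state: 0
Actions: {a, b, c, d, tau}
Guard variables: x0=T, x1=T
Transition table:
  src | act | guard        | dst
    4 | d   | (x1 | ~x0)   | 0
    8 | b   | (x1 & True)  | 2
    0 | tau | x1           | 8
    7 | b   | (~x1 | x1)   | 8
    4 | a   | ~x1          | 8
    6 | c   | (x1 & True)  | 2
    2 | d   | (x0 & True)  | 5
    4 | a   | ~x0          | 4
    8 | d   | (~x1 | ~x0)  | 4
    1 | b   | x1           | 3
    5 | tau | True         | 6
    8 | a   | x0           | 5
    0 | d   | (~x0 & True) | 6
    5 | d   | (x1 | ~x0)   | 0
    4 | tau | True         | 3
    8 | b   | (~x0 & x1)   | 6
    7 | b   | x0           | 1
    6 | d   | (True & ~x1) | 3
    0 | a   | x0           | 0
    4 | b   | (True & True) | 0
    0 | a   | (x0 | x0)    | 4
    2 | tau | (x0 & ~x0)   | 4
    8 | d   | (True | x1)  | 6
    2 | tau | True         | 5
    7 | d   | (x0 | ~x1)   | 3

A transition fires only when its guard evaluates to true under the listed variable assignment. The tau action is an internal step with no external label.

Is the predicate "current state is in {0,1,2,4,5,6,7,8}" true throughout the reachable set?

Allowed set {0,1,2,4,5,6,7,8}
Reach set: {0,2,3,4,5,6,8}
  0: ok
  2: ok
  3: outside
  4: ok
  5: ok
  6: ok
  8: ok
reach 3 via a·tau — violates

Answer: INVARIANT VIOLATED at state 3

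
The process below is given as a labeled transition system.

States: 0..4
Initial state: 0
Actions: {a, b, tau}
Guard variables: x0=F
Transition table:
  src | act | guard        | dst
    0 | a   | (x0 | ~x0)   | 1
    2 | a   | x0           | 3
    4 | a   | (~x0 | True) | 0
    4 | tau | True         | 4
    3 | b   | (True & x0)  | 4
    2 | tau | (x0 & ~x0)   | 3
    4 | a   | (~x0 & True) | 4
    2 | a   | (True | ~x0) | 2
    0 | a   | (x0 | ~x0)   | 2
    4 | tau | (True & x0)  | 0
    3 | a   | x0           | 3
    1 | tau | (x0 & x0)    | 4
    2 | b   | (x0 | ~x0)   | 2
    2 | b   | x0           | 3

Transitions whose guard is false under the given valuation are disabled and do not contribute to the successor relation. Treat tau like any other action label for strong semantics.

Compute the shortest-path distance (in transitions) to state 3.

Answer: UNREACHABLE

Analysis:
Layered search for 3:
  Layer 0: {0}
  Layer 1: {1,2}
3 never appears.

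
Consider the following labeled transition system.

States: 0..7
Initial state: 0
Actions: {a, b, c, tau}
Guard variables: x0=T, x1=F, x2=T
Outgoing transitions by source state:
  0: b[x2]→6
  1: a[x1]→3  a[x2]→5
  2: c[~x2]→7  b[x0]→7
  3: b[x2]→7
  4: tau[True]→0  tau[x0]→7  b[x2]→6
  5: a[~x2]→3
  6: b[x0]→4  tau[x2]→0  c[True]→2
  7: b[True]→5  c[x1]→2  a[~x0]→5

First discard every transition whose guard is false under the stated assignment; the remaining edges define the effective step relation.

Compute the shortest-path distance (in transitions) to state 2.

Breadth-first toward 2:
  L0 = {0}
  L1 = {6}
  L2 = {2,4}
2 enters at depth 2; path b·c

Answer: 2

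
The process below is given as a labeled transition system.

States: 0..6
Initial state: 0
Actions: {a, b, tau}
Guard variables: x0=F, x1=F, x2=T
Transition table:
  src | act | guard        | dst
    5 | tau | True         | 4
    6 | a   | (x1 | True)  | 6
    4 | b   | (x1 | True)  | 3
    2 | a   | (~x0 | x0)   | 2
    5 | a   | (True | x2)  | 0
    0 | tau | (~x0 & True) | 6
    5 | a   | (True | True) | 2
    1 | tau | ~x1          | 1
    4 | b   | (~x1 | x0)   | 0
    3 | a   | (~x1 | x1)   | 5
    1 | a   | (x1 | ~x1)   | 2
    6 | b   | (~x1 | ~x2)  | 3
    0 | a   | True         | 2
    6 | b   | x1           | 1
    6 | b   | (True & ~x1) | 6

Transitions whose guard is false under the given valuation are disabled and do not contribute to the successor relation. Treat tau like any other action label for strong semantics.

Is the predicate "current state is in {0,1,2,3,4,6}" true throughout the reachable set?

Answer: INVARIANT VIOLATED at state 5

Working:
Inv-set: {0,1,2,3,4,6}
R = {0,2,3,4,5,6}
  0: ✓
  2: ✓
  3: ✓
  4: ✓
  5: outside
  6: ✓
witness against invariant: tau·b·a → 5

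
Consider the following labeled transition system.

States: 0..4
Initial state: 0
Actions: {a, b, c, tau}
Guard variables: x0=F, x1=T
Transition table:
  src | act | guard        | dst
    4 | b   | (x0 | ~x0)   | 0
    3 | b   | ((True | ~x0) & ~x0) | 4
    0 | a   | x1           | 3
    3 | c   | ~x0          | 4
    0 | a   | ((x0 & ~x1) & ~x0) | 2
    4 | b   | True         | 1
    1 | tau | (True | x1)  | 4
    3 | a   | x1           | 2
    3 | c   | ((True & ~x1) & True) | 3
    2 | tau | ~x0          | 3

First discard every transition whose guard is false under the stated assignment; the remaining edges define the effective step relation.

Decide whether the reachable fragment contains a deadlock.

Answer: DEADLOCK-FREE

Working:
Reach set: {0,1,2,3,4}
  0: a→3  [deg 1]
  1: tau→4  [deg 1]
  2: tau→3  [deg 1]
  3: a→2  b→4  c→4  [deg 3]
  4: b→0  b→1  [deg 2]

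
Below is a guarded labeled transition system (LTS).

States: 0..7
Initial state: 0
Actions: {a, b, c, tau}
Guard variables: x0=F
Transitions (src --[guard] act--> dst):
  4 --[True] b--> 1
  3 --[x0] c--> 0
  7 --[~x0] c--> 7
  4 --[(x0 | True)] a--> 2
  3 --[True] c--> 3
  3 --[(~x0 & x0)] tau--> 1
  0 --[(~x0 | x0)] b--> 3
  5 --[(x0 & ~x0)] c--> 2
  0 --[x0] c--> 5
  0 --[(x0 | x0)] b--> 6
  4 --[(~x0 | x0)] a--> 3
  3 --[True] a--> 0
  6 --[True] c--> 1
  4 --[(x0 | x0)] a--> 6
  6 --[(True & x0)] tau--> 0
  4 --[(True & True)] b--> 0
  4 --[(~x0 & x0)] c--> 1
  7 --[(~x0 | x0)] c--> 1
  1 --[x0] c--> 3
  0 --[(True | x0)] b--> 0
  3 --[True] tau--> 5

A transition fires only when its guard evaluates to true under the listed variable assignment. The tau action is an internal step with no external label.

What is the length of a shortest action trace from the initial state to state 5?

Answer: 2

Working:
BFS to 5:
  Layer 0: {0}
  Layer 1: {3}
  Layer 2: {5}
first hit 5 at d=2 via b·tau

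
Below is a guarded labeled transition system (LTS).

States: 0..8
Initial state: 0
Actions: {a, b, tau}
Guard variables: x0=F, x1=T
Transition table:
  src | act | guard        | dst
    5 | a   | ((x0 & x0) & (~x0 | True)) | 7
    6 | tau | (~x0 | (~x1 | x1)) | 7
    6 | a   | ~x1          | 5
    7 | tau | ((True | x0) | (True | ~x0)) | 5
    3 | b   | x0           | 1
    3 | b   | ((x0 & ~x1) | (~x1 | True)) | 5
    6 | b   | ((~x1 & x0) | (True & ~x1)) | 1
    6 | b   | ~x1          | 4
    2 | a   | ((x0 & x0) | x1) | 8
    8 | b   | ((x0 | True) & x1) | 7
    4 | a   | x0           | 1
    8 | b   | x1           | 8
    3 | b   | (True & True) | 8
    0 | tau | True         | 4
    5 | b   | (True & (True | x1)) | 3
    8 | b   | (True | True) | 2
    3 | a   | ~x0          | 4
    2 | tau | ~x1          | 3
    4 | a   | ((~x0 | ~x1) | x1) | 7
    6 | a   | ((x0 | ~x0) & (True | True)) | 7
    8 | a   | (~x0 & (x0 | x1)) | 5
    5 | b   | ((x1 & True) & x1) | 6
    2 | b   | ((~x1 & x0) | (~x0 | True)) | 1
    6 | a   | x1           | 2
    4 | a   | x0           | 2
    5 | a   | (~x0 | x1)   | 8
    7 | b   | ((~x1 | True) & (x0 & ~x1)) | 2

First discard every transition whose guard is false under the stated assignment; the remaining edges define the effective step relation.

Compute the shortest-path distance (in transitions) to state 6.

Layered search for 6:
  L0 = {0}
  L1 = {4}
  L2 = {7}
  L3 = {5}
  L4 = {3,6,8}
6 enters at depth 4; path tau·a·tau·b

Answer: 4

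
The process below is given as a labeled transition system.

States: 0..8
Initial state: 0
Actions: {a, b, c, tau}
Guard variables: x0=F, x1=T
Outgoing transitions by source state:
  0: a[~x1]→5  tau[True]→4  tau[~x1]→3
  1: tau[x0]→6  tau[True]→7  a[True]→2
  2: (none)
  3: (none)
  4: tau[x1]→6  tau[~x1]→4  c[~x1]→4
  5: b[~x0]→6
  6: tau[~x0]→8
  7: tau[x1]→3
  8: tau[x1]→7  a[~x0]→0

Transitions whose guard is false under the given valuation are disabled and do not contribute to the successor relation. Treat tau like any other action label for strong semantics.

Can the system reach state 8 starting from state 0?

After dropping false guards: 9 live edges.
depth 0: {0}
depth 1: {4}  cumulative {0,4}
depth 2: {6}  cumulative {0,4,6}
depth 3: {8}  cumulative {0,4,6,8}
depth 4: {7}  cumulative {0,4,6,7,8}
depth 5: {3}  cumulative {0,3,4,6,7,8}
R = {0,3,4,6,7,8}
Path to 8: tau·tau·tau

Answer: REACHABLE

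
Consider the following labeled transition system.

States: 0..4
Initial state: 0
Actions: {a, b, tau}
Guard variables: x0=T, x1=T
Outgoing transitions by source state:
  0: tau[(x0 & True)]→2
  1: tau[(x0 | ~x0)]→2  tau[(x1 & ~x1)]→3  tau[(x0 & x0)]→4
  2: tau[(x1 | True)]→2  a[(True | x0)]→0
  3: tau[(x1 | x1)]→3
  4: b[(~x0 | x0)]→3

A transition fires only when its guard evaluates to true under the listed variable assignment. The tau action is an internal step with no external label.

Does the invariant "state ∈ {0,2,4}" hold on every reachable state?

Answer: INVARIANT HOLDS

Trace:
Inv-set: {0,2,4}
Reach set: {0,2}
  0: ok
  2: ok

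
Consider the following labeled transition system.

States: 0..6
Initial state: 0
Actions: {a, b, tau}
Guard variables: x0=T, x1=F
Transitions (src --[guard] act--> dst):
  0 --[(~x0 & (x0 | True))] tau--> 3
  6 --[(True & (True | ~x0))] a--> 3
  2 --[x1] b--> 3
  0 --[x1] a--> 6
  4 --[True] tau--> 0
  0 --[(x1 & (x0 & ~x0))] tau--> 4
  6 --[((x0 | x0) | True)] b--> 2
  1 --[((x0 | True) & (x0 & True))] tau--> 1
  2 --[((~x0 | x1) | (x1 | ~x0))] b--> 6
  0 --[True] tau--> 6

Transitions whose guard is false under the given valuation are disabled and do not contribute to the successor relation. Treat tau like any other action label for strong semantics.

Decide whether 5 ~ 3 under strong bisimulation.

Answer: BISIMILAR

Trace:
Compute ~ classes (split until stable):
  π0 = {{0,1,2,3,4,5,6}}
  π1 = {{0,1,4},{2,3,5},{6}}
  π2 = {{0},{1,4},{2,3,5},{6}}
  π3 = {{0},{1},{2,3,5},{4},{6}}
Fixed point at round 4; 5 class(es).
[5]={2,3,5}  [3]={2,3,5}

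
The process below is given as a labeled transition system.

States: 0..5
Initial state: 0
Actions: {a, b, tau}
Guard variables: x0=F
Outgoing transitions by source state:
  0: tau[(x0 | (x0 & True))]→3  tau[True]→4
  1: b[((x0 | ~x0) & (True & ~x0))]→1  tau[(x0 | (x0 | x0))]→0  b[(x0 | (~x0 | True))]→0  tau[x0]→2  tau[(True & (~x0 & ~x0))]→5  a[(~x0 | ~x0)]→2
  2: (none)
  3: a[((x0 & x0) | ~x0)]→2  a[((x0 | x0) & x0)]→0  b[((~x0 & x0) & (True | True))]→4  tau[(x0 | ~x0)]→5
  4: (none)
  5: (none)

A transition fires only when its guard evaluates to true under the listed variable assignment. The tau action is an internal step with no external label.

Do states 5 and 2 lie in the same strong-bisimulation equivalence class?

Bisimulation quotient by refinement:
  P[0] = {{0,1,2,3,4,5}}
  P[1] = {{0},{1},{2,4,5},{3}}
Fixed point at round 2; 4 class(es).
[5]={2,4,5}  [2]={2,4,5}

Answer: BISIMILAR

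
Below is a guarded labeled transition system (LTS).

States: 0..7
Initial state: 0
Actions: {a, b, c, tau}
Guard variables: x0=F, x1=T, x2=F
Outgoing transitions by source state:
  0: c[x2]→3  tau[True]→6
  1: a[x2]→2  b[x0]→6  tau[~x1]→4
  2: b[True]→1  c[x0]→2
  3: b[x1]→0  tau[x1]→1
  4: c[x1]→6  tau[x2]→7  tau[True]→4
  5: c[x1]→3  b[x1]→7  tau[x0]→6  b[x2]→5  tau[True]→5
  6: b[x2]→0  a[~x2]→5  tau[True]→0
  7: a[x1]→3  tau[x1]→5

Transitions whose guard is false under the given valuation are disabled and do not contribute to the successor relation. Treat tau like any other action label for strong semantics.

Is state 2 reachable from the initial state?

Guard filter leaves 13 enabled edge(s).
depth 0: {0}
depth 1: {6}  cumulative {0,6}
depth 2: {5}  cumulative {0,5,6}
depth 3: {3,7}  cumulative {0,3,5,6,7}
depth 4: {1}  cumulative {0,1,3,5,6,7}
Reachable = {0,1,3,5,6,7}

Answer: UNREACHABLE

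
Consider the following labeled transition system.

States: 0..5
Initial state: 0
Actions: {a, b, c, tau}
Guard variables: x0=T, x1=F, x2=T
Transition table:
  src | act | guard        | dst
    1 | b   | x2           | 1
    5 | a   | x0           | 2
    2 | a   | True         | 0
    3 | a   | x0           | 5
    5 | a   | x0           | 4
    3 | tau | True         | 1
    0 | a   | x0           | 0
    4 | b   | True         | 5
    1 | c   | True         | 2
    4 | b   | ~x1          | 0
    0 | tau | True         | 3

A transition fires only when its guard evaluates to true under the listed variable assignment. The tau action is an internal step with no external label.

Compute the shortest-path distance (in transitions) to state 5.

Layered search for 5:
  L0 = {0}
  L1 = {3}
  L2 = {1,5}
first hit 5 at d=2 via tau·a

Answer: 2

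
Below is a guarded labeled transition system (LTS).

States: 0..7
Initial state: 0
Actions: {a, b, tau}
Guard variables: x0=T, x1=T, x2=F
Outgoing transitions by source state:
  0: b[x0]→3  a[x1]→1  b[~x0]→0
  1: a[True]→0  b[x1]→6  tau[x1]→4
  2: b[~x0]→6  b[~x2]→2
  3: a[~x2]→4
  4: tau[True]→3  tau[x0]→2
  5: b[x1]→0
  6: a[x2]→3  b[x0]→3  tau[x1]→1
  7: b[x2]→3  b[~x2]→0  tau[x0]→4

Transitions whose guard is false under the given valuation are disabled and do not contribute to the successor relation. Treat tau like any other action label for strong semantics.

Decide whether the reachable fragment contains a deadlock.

Answer: DEADLOCK-FREE

Trace:
R = {0,1,2,3,4,6}
  0: a→1  b→3  [2 out]
  1: a→0  b→6  tau→4  [3 out]
  2: b→2  [1 out]
  3: a→4  [1 out]
  4: tau→2  tau→3  [2 out]
  6: b→3  tau→1  [2 out]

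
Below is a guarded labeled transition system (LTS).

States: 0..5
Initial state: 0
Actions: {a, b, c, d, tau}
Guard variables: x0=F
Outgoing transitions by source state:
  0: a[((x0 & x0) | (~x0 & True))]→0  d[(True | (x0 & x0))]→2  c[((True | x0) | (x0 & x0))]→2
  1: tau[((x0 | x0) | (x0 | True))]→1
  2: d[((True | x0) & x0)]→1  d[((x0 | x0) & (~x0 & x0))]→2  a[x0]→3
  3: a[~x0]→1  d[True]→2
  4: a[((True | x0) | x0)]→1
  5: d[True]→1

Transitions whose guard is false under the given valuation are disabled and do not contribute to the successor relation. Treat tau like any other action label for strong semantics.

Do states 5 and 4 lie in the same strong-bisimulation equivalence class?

Compute ~ classes (split until stable):
  π0 = {{0,1,2,3,4,5}}
  π1 = {{0},{1},{2},{3},{4},{5}}
Fixed point at round 2; 6 class(es).
[5]={5}  [4]={4}

Answer: NOT BISIMILAR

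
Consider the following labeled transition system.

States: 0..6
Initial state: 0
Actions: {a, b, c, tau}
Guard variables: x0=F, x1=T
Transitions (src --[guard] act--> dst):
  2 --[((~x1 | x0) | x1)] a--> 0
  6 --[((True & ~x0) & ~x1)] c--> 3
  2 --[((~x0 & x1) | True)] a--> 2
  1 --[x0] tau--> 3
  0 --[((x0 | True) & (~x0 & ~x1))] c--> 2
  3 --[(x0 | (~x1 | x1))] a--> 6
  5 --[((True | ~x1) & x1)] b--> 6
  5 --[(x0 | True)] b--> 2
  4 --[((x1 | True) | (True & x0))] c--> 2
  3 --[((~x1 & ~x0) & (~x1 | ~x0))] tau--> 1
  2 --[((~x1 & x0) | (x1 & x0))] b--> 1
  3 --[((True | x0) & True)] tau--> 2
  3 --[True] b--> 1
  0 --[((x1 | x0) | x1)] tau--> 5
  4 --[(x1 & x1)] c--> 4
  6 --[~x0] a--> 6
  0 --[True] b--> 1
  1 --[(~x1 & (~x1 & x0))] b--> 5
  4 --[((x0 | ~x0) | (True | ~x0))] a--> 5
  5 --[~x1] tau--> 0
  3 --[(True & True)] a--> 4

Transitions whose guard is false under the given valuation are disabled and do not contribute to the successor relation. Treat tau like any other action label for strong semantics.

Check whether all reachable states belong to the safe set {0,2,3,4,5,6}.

Answer: INVARIANT VIOLATED at state 1

Working:
Inv-set: {0,2,3,4,5,6}
Reachable = {0,1,2,5,6}
  0: ok
  1: VIOLATES
  2: ok
  5: ok
  6: ok
reach 1 via b — violates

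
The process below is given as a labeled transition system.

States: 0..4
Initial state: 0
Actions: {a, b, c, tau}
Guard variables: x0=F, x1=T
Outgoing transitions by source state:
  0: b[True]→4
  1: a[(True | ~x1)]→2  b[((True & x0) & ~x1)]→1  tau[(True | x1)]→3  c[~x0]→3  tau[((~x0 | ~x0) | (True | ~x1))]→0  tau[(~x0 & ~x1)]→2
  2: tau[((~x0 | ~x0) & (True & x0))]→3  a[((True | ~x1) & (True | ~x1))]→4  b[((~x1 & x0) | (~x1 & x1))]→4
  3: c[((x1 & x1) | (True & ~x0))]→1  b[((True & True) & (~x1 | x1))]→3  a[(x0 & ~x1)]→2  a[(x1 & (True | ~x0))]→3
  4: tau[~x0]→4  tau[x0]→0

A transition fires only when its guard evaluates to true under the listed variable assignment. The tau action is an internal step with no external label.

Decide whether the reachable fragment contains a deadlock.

Answer: DEADLOCK-FREE

Trace:
R = {0,4}
  0: b→4  [1 out]
  4: tau→4  [1 out]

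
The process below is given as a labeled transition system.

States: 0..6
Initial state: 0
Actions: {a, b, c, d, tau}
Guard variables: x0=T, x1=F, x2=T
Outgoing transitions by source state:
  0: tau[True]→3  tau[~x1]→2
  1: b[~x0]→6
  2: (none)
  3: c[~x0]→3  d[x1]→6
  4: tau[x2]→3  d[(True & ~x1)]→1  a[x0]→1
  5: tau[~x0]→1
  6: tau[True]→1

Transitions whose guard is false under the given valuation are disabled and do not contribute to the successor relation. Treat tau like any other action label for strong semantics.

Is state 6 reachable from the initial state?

After dropping false guards: 6 live edges.
L0 = {0}
L1 = {2,3}  now seen {0,2,3}
R = {0,2,3}

Answer: UNREACHABLE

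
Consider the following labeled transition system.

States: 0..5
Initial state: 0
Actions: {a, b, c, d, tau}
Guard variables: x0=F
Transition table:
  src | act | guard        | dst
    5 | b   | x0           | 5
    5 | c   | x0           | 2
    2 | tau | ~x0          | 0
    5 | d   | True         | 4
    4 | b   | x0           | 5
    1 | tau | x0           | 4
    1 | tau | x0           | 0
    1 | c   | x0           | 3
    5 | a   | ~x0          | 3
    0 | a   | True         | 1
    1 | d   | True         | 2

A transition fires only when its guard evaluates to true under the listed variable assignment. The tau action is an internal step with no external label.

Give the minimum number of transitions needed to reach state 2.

Answer: 2

Working:
BFS to 2:
  Layer 0: {0}
  Layer 1: {1}
  Layer 2: {2}
depth(2)=2, e.g. a·d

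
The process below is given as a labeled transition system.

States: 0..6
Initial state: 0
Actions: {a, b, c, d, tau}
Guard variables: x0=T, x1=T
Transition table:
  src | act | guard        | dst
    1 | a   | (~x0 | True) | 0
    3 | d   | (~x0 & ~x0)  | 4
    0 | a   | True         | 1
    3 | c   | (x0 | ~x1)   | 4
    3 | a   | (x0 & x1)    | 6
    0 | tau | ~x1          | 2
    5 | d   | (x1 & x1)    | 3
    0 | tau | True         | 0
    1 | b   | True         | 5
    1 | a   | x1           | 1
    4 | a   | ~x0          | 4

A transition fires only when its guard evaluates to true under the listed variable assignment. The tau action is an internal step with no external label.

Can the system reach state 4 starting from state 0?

Answer: REACHABLE

Working:
8 transition(s) survive guard evaluation.
depth 0: {0}
depth 1: {1}  cumulative {0,1}
depth 2: {5}  cumulative {0,1,5}
depth 3: {3}  cumulative {0,1,3,5}
depth 4: {4,6}  cumulative {0,1,3,4,5,6}
R = {0,1,3,4,5,6}
trace reaching 4: a·b·d·c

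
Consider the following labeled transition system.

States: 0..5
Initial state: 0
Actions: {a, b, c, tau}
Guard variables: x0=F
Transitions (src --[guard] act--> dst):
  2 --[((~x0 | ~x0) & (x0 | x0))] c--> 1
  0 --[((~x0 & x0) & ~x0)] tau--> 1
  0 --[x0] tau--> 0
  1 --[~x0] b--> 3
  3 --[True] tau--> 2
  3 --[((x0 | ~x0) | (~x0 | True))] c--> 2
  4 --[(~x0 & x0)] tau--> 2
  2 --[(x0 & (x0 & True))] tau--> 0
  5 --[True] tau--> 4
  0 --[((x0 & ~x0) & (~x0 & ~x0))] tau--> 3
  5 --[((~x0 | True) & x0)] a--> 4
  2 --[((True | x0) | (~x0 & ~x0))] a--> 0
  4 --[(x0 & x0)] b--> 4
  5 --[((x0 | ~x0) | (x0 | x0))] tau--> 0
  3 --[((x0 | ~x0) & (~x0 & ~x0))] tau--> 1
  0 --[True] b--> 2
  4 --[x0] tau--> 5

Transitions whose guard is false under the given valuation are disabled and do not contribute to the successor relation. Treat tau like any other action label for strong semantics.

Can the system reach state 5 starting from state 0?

8 transition(s) survive guard evaluation.
Layer 0: {0}
Layer 1: {2}  now seen {0,2}
Reach set: {0,2}

Answer: UNREACHABLE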